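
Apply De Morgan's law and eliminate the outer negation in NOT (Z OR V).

NOT Z AND NOT V
De Morgan's: NOT(OR of terms) = AND of negations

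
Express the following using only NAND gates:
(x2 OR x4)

((x2 NAND x2) NAND (x4 NAND x4))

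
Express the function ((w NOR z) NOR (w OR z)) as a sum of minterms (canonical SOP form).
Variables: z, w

Σm() = FALSE (no minterms)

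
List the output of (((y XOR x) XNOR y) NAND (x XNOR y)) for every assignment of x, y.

x | y | Output
--------------
0 | 0 | 0
0 | 1 | 1
1 | 0 | 1
1 | 1 | 1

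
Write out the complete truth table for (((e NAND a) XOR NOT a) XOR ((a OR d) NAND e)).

a | e | d | Output
------------------
0 | 0 | 0 | 1
0 | 0 | 1 | 1
0 | 1 | 0 | 1
0 | 1 | 1 | 0
1 | 0 | 0 | 0
1 | 0 | 1 | 0
1 | 1 | 0 | 0
1 | 1 | 1 | 0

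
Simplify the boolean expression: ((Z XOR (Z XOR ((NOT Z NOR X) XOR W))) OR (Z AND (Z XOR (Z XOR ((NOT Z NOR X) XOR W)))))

By absorption (E OR (E AND v) = E) then XOR self-cancellation ((E XOR v) XOR v = E):
= ((NOT Z NOR X) XOR W)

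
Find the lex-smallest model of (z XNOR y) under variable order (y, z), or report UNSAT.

y=0, z=0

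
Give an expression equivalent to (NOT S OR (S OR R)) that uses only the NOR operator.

(((S NOR S) NOR ((S NOR R) NOR (S NOR R))) NOR ((S NOR S) NOR ((S NOR R) NOR (S NOR R))))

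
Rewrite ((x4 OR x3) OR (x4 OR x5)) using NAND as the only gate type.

((((x4 NAND x4) NAND (x3 NAND x3)) NAND ((x4 NAND x4) NAND (x3 NAND x3))) NAND (((x4 NAND x4) NAND (x5 NAND x5)) NAND ((x4 NAND x4) NAND (x5 NAND x5))))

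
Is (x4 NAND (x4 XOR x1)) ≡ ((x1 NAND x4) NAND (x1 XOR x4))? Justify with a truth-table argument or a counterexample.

No. Counterexample: with x1=1, x4=0, Expression 1 = 1 but Expression 2 = 0.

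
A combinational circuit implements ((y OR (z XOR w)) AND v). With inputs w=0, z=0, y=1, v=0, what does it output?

Substituting: ((1 OR (0 XOR 0)) AND 0)
= 0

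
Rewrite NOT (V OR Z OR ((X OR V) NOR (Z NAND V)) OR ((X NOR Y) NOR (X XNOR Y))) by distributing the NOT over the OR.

NOT V AND NOT Z AND NOT ((X OR V) NOR (Z NAND V)) AND NOT ((X NOR Y) NOR (X XNOR Y))
De Morgan's: NOT(OR of terms) = AND of negations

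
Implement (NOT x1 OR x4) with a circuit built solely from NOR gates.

(((x1 NOR x1) NOR x4) NOR ((x1 NOR x1) NOR x4))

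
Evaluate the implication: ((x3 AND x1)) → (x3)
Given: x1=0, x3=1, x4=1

Antecedent ((x3 AND x1)) = 0; consequent (x3) = 1.
0 → 1 = 1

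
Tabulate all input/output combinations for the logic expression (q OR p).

p | q | Output
--------------
0 | 0 | 0
0 | 1 | 1
1 | 0 | 1
1 | 1 | 1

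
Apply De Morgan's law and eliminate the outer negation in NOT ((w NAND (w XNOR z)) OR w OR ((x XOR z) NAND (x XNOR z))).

NOT (w NAND (w XNOR z)) AND NOT w AND NOT ((x XOR z) NAND (x XNOR z))
De Morgan's: NOT(OR of terms) = AND of negations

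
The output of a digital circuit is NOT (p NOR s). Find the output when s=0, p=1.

Substituting: NOT (1 NOR 0)
= 1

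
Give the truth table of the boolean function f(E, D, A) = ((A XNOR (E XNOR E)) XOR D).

E | D | A | Output
------------------
0 | 0 | 0 | 0
0 | 0 | 1 | 1
0 | 1 | 0 | 1
0 | 1 | 1 | 0
1 | 0 | 0 | 0
1 | 0 | 1 | 1
1 | 1 | 0 | 1
1 | 1 | 1 | 0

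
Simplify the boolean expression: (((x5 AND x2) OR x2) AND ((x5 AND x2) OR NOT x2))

By distribution ((E OR v) AND (E OR NOT v) = E):
= (x5 AND x2)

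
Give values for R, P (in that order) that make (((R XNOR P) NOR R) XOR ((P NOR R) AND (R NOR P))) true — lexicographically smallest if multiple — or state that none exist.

R=0, P=0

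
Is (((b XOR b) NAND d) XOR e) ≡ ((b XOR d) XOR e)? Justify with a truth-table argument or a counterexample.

No. Counterexample: with b=0, e=0, d=0, Expression 1 = 1 but Expression 2 = 0.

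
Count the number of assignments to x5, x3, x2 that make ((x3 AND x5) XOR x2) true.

Satisfying assignments: (0,0,1), (0,1,1), (1,0,1), (1,1,0)
Count: 4 out of 8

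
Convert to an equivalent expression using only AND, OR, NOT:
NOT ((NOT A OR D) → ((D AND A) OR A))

(NOT A OR D) AND NOT ((D AND A) OR A)
(Negated implication: NOT(A → B) = A AND NOT B)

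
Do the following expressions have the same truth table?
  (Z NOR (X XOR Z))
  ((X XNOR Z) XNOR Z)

No. Counterexample: with X=0, Z=0, Expression 1 = 1 but Expression 2 = 0.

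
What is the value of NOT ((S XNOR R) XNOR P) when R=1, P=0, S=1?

Substituting: NOT ((1 XNOR 1) XNOR 0)
= 1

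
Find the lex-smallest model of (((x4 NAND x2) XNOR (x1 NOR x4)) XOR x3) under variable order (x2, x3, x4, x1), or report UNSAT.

x2=0, x3=0, x4=0, x1=0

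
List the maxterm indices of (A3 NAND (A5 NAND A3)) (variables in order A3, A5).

ΠM(2) = (NOT A3 OR A5)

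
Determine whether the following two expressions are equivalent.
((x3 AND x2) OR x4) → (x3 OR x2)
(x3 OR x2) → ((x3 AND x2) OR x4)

No, Converse is not equivalent to original (counterexample: x3=0, x4=0, x2=1)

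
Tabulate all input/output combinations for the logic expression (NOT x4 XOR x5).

x5 | x4 | Output
----------------
0 | 0 | 1
0 | 1 | 0
1 | 0 | 0
1 | 1 | 1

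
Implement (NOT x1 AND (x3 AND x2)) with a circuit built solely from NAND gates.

(((x1 NAND x1) NAND ((x3 NAND x2) NAND (x3 NAND x2))) NAND ((x1 NAND x1) NAND ((x3 NAND x2) NAND (x3 NAND x2))))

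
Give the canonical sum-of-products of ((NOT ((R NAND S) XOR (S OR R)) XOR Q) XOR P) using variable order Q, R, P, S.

Σm(1, 2, 4, 7, 8, 11, 13, 14) = (NOT Q AND NOT R AND NOT P AND S) OR (NOT Q AND NOT R AND P AND NOT S) OR (NOT Q AND R AND NOT P AND NOT S) OR (NOT Q AND R AND P AND S) OR (Q AND NOT R AND NOT P AND NOT S) OR (Q AND NOT R AND P AND S) OR (Q AND R AND NOT P AND S) OR (Q AND R AND P AND NOT S)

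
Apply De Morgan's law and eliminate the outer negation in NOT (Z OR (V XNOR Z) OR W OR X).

NOT Z AND NOT (V XNOR Z) AND NOT W AND NOT X
De Morgan's: NOT(OR of terms) = AND of negations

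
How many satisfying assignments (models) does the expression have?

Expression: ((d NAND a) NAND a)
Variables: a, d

Satisfying assignments: (0,0), (0,1), (1,1)
Count: 3 out of 4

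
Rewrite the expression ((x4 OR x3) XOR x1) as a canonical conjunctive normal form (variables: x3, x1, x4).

(x3 OR x1 OR x4) AND (x3 OR NOT x1 OR NOT x4) AND (NOT x3 OR NOT x1 OR x4) AND (NOT x3 OR NOT x1 OR NOT x4)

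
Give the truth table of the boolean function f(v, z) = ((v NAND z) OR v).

v | z | Output
--------------
0 | 0 | 1
0 | 1 | 1
1 | 0 | 1
1 | 1 | 1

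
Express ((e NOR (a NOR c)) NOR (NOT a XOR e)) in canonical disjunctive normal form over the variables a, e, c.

(NOT a AND e AND NOT c) OR (NOT a AND e AND c)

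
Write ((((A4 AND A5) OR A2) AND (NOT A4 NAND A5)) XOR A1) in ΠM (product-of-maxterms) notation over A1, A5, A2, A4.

ΠM(0, 1, 4, 6, 10, 11, 13, 15) = (A1 OR A5 OR A2 OR A4) AND (A1 OR A5 OR A2 OR NOT A4) AND (A1 OR NOT A5 OR A2 OR A4) AND (A1 OR NOT A5 OR NOT A2 OR A4) AND (NOT A1 OR A5 OR NOT A2 OR A4) AND (NOT A1 OR A5 OR NOT A2 OR NOT A4) AND (NOT A1 OR NOT A5 OR A2 OR NOT A4) AND (NOT A1 OR NOT A5 OR NOT A2 OR NOT A4)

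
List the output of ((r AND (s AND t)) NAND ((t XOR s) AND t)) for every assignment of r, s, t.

r | s | t | Output
------------------
0 | 0 | 0 | 1
0 | 0 | 1 | 1
0 | 1 | 0 | 1
0 | 1 | 1 | 1
1 | 0 | 0 | 1
1 | 0 | 1 | 1
1 | 1 | 0 | 1
1 | 1 | 1 | 1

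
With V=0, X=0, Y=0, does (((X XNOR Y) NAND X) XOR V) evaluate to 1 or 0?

Substituting: (((0 XNOR 0) NAND 0) XOR 0)
= 1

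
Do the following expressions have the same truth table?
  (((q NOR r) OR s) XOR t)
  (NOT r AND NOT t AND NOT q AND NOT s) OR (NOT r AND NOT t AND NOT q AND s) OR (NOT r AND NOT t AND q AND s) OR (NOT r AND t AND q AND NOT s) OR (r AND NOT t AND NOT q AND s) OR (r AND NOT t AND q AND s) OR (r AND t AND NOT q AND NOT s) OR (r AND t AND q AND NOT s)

Yes, they are equivalent — the two output columns agree on all 16 assignments:
r | t | q | s | Expression 1 | Expression 2
-------------------------------------------
0 | 0 | 0 | 0 | 1 | 1
0 | 0 | 0 | 1 | 1 | 1
0 | 0 | 1 | 0 | 0 | 0
0 | 0 | 1 | 1 | 1 | 1
0 | 1 | 0 | 0 | 0 | 0
0 | 1 | 0 | 1 | 0 | 0
0 | 1 | 1 | 0 | 1 | 1
0 | 1 | 1 | 1 | 0 | 0
1 | 0 | 0 | 0 | 0 | 0
1 | 0 | 0 | 1 | 1 | 1
1 | 0 | 1 | 0 | 0 | 0
1 | 0 | 1 | 1 | 1 | 1
1 | 1 | 0 | 0 | 1 | 1
1 | 1 | 0 | 1 | 0 | 0
1 | 1 | 1 | 0 | 1 | 1
1 | 1 | 1 | 1 | 0 | 0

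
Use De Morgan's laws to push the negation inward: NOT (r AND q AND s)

NOT r OR NOT q OR NOT s
De Morgan's: NOT(AND of terms) = OR of negations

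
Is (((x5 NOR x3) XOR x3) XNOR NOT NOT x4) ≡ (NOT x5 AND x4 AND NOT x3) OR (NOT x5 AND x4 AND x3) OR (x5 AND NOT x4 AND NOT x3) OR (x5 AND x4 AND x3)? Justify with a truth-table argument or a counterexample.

Yes, they are equivalent — the two output columns agree on all 8 assignments:
x5 | x4 | x3 | Expression 1 | Expression 2
------------------------------------------
0 | 0 | 0 | 0 | 0
0 | 0 | 1 | 0 | 0
0 | 1 | 0 | 1 | 1
0 | 1 | 1 | 1 | 1
1 | 0 | 0 | 1 | 1
1 | 0 | 1 | 0 | 0
1 | 1 | 0 | 0 | 0
1 | 1 | 1 | 1 | 1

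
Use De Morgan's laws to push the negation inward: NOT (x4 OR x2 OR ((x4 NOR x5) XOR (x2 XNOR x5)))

NOT x4 AND NOT x2 AND NOT ((x4 NOR x5) XOR (x2 XNOR x5))
De Morgan's: NOT(OR of terms) = AND of negations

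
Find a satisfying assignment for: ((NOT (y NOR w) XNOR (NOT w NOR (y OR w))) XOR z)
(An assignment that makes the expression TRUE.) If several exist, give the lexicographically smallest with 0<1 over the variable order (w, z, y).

w=0, z=0, y=0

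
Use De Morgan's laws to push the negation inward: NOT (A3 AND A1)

NOT A3 OR NOT A1
De Morgan's: NOT(AND of terms) = OR of negations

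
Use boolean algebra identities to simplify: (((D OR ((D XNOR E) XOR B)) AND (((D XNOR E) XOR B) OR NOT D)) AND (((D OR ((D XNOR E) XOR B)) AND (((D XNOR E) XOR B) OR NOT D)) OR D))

By absorption (E AND (E OR v) = E) then distribution ((E OR v) AND (E OR NOT v) = E):
= ((D XNOR E) XOR B)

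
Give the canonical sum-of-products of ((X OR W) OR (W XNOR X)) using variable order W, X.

Σm(0, 1, 2, 3) = (NOT W AND NOT X) OR (NOT W AND X) OR (W AND NOT X) OR (W AND X)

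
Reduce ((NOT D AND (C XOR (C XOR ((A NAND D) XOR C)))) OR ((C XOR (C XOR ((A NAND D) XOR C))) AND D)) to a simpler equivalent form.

By distribution ((E AND v) OR (E AND NOT v) = E) then XOR self-cancellation ((E XOR v) XOR v = E):
= ((A NAND D) XOR C)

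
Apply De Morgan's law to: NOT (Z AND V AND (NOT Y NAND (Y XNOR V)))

NOT Z OR NOT V OR NOT (NOT Y NAND (Y XNOR V))
De Morgan's: NOT(AND of terms) = OR of negations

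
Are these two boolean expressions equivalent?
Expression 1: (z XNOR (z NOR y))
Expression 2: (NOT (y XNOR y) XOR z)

No. Counterexample: with z=0, y=1, Expression 1 = 1 but Expression 2 = 0.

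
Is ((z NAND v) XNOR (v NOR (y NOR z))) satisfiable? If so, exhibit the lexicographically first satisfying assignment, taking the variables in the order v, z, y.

v=0, z=0, y=1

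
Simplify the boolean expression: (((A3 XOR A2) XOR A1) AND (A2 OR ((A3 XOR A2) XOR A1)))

By absorption (E AND (E OR v) = E):
= ((A3 XOR A2) XOR A1)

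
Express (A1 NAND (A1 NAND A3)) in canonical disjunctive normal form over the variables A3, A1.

(NOT A3 AND NOT A1) OR (A3 AND NOT A1) OR (A3 AND A1)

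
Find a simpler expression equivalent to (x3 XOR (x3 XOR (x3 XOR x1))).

By XOR self-cancellation ((E XOR v) XOR v = E):
= (x3 XOR x1)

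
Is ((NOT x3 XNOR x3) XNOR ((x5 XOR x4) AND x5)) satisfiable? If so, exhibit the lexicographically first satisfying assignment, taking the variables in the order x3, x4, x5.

x3=0, x4=0, x5=0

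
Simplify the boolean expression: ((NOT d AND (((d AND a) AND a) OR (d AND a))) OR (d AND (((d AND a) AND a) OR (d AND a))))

By distribution ((E AND v) OR (E AND NOT v) = E) then absorption (E OR (E AND v) = E):
= (d AND a)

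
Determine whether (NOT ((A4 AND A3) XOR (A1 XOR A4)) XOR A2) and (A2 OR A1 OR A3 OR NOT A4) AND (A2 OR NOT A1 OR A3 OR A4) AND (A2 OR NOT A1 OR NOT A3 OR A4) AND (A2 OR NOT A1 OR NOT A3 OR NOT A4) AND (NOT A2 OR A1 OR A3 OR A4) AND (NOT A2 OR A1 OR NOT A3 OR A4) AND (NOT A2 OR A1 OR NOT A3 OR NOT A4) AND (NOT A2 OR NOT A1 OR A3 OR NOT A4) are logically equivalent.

Yes, they are equivalent — the two output columns agree on all 16 assignments:
A2 | A1 | A3 | A4 | Expression 1 | Expression 2
-----------------------------------------------
0 | 0 | 0 | 0 | 1 | 1
0 | 0 | 0 | 1 | 0 | 0
0 | 0 | 1 | 0 | 1 | 1
0 | 0 | 1 | 1 | 1 | 1
0 | 1 | 0 | 0 | 0 | 0
0 | 1 | 0 | 1 | 1 | 1
0 | 1 | 1 | 0 | 0 | 0
0 | 1 | 1 | 1 | 0 | 0
1 | 0 | 0 | 0 | 0 | 0
1 | 0 | 0 | 1 | 1 | 1
1 | 0 | 1 | 0 | 0 | 0
1 | 0 | 1 | 1 | 0 | 0
1 | 1 | 0 | 0 | 1 | 1
1 | 1 | 0 | 1 | 0 | 0
1 | 1 | 1 | 0 | 1 | 1
1 | 1 | 1 | 1 | 1 | 1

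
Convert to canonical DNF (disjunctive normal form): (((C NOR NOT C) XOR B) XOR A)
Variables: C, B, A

(NOT C AND NOT B AND A) OR (NOT C AND B AND NOT A) OR (C AND NOT B AND A) OR (C AND B AND NOT A)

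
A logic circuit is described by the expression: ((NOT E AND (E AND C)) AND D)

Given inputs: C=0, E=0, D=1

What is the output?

Substituting: ((NOT 0 AND (0 AND 0)) AND 1)
= 0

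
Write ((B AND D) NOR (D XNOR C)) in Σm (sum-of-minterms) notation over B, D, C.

Σm(1, 2, 5) = (NOT B AND NOT D AND C) OR (NOT B AND D AND NOT C) OR (B AND NOT D AND C)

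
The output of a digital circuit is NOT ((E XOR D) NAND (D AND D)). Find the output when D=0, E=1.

Substituting: NOT ((1 XOR 0) NAND (0 AND 0))
= 0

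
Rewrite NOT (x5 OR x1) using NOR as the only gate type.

(((x5 NOR x1) NOR (x5 NOR x1)) NOR ((x5 NOR x1) NOR (x5 NOR x1)))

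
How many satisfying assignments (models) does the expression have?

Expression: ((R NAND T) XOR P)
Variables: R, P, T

Satisfying assignments: (0,0,0), (0,0,1), (1,0,0), (1,1,1)
Count: 4 out of 8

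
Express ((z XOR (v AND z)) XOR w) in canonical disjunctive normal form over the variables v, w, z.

(NOT v AND NOT w AND z) OR (NOT v AND w AND NOT z) OR (v AND w AND NOT z) OR (v AND w AND z)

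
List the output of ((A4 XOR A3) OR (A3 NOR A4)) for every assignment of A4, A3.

A4 | A3 | Output
----------------
0 | 0 | 1
0 | 1 | 1
1 | 0 | 1
1 | 1 | 0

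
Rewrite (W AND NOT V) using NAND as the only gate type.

((W NAND (V NAND V)) NAND (W NAND (V NAND V)))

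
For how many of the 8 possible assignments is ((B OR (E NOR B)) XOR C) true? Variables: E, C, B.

Satisfying assignments: (0,0,0), (0,0,1), (1,0,1), (1,1,0)
Count: 4 out of 8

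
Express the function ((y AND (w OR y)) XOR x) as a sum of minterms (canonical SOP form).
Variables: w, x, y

Σm(1, 2, 5, 6) = (NOT w AND NOT x AND y) OR (NOT w AND x AND NOT y) OR (w AND NOT x AND y) OR (w AND x AND NOT y)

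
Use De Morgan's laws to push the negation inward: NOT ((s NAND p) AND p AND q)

NOT (s NAND p) OR NOT p OR NOT q
De Morgan's: NOT(AND of terms) = OR of negations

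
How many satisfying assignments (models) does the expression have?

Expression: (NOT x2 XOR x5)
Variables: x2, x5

Satisfying assignments: (0,0), (1,1)
Count: 2 out of 4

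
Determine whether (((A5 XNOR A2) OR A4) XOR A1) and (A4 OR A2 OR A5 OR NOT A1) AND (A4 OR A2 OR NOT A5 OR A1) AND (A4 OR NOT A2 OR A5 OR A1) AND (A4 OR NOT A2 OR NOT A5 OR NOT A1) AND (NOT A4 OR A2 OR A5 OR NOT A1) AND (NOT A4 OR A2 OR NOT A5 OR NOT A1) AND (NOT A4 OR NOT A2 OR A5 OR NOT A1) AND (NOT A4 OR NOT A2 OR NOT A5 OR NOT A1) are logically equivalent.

Yes, they are equivalent — the two output columns agree on all 16 assignments:
A4 | A2 | A5 | A1 | Expression 1 | Expression 2
-----------------------------------------------
0 | 0 | 0 | 0 | 1 | 1
0 | 0 | 0 | 1 | 0 | 0
0 | 0 | 1 | 0 | 0 | 0
0 | 0 | 1 | 1 | 1 | 1
0 | 1 | 0 | 0 | 0 | 0
0 | 1 | 0 | 1 | 1 | 1
0 | 1 | 1 | 0 | 1 | 1
0 | 1 | 1 | 1 | 0 | 0
1 | 0 | 0 | 0 | 1 | 1
1 | 0 | 0 | 1 | 0 | 0
1 | 0 | 1 | 0 | 1 | 1
1 | 0 | 1 | 1 | 0 | 0
1 | 1 | 0 | 0 | 1 | 1
1 | 1 | 0 | 1 | 0 | 0
1 | 1 | 1 | 0 | 1 | 1
1 | 1 | 1 | 1 | 0 | 0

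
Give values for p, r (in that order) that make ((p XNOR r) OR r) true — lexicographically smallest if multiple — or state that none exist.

p=0, r=0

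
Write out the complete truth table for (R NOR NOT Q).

R | Q | Output
--------------
0 | 0 | 0
0 | 1 | 1
1 | 0 | 0
1 | 1 | 0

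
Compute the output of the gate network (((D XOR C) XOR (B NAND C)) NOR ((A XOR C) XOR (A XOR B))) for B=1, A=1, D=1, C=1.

Substituting: (((1 XOR 1) XOR (1 NAND 1)) NOR ((1 XOR 1) XOR (1 XOR 1)))
= 1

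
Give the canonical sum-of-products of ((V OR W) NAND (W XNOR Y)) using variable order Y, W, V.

Σm(0, 2, 3, 4, 5) = (NOT Y AND NOT W AND NOT V) OR (NOT Y AND W AND NOT V) OR (NOT Y AND W AND V) OR (Y AND NOT W AND NOT V) OR (Y AND NOT W AND V)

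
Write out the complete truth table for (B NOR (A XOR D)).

D | B | A | Output
------------------
0 | 0 | 0 | 1
0 | 0 | 1 | 0
0 | 1 | 0 | 0
0 | 1 | 1 | 0
1 | 0 | 0 | 0
1 | 0 | 1 | 1
1 | 1 | 0 | 0
1 | 1 | 1 | 0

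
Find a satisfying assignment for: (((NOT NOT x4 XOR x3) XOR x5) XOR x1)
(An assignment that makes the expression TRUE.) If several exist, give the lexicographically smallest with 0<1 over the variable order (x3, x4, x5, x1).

x3=0, x4=0, x5=0, x1=1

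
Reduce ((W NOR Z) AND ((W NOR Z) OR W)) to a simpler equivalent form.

By absorption (E AND (E OR v) = E):
= (W NOR Z)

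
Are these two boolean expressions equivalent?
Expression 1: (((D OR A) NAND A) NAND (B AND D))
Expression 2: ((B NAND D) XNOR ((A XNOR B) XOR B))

No. Counterexample: with D=0, B=0, A=1, Expression 1 = 1 but Expression 2 = 0.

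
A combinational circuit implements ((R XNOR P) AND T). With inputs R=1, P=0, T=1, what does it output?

Substituting: ((1 XNOR 0) AND 1)
= 0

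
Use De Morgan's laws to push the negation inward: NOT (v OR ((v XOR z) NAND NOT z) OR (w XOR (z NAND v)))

NOT v AND NOT ((v XOR z) NAND NOT z) AND NOT (w XOR (z NAND v))
De Morgan's: NOT(OR of terms) = AND of negations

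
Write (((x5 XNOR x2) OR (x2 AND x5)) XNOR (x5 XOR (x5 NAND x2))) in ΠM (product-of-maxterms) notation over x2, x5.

ΠM(2) = (NOT x2 OR x5)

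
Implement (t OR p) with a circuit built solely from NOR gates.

((t NOR p) NOR (t NOR p))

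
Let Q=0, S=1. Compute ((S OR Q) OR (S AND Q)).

Substituting: ((1 OR 0) OR (1 AND 0))
= 1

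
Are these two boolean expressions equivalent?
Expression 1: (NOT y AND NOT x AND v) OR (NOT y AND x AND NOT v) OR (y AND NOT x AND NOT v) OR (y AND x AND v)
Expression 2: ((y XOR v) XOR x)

Yes, they are equivalent — the two output columns agree on all 8 assignments:
y | x | v | Expression 1 | Expression 2
---------------------------------------
0 | 0 | 0 | 0 | 0
0 | 0 | 1 | 1 | 1
0 | 1 | 0 | 1 | 1
0 | 1 | 1 | 0 | 0
1 | 0 | 0 | 1 | 1
1 | 0 | 1 | 0 | 0
1 | 1 | 0 | 0 | 0
1 | 1 | 1 | 1 | 1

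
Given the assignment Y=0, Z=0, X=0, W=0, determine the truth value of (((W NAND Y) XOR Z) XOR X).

Substituting: (((0 NAND 0) XOR 0) XOR 0)
= 1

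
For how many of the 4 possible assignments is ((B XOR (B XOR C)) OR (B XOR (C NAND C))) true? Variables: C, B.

Satisfying assignments: (0,0), (1,0), (1,1)
Count: 3 out of 4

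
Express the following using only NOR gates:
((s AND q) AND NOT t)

((((s NOR s) NOR (q NOR q)) NOR ((s NOR s) NOR (q NOR q))) NOR ((t NOR t) NOR (t NOR t)))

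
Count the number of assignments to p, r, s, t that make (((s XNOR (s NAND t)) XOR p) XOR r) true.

Satisfying assignments: (0,0,1,0), (0,1,0,0), (0,1,0,1), (0,1,1,1), (1,0,0,0), (1,0,0,1), (1,0,1,1), (1,1,1,0)
Count: 8 out of 16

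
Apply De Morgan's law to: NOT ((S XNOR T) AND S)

NOT (S XNOR T) OR NOT S
De Morgan's: NOT(AND of terms) = OR of negations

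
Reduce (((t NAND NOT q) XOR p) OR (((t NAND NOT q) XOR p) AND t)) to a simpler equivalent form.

By absorption (E OR (E AND v) = E):
= ((t NAND NOT q) XOR p)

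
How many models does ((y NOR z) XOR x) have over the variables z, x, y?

Satisfying assignments: (0,0,0), (0,1,1), (1,1,0), (1,1,1)
Count: 4 out of 8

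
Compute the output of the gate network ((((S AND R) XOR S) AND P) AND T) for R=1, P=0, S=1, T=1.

Substituting: ((((1 AND 1) XOR 1) AND 0) AND 1)
= 0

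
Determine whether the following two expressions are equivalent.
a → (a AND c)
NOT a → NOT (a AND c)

No, Inverse is not equivalent to original (counterexample: a=1, b=0, c=0)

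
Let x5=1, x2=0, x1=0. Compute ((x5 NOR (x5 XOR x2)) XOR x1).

Substituting: ((1 NOR (1 XOR 0)) XOR 0)
= 0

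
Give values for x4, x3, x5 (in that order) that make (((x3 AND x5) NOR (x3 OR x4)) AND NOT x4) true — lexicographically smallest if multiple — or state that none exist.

x4=0, x3=0, x5=0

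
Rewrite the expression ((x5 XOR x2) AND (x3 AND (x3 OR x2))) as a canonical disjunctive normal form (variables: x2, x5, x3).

(NOT x2 AND x5 AND x3) OR (x2 AND NOT x5 AND x3)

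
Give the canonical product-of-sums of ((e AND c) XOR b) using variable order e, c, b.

ΠM(0, 2, 4, 7) = (e OR c OR b) AND (e OR NOT c OR b) AND (NOT e OR c OR b) AND (NOT e OR NOT c OR NOT b)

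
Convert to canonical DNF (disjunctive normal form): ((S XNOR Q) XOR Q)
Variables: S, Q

(NOT S AND NOT Q) OR (NOT S AND Q)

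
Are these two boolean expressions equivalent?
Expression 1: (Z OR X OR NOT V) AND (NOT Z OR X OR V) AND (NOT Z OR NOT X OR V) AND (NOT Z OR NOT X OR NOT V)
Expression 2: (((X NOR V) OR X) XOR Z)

Yes, they are equivalent — the two output columns agree on all 8 assignments:
Z | X | V | Expression 1 | Expression 2
---------------------------------------
0 | 0 | 0 | 1 | 1
0 | 0 | 1 | 0 | 0
0 | 1 | 0 | 1 | 1
0 | 1 | 1 | 1 | 1
1 | 0 | 0 | 0 | 0
1 | 0 | 1 | 1 | 1
1 | 1 | 0 | 0 | 0
1 | 1 | 1 | 0 | 0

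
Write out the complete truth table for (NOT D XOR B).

B | D | Output
--------------
0 | 0 | 1
0 | 1 | 0
1 | 0 | 0
1 | 1 | 1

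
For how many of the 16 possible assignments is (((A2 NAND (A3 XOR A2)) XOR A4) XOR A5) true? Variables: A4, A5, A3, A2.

Satisfying assignments: (0,0,0,0), (0,0,1,0), (0,0,1,1), (0,1,0,1), (1,0,0,1), (1,1,0,0), (1,1,1,0), (1,1,1,1)
Count: 8 out of 16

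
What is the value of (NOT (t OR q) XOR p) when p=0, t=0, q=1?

Substituting: (NOT (0 OR 1) XOR 0)
= 0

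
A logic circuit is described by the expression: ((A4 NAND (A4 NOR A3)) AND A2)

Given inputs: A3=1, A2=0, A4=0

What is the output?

Substituting: ((0 NAND (0 NOR 1)) AND 0)
= 0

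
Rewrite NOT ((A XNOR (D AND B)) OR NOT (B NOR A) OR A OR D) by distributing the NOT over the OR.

NOT (A XNOR (D AND B)) AND (B NOR A) AND NOT A AND NOT D
De Morgan's: NOT(OR of terms) = AND of negations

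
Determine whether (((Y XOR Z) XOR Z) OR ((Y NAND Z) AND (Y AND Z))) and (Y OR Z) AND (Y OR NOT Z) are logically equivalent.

Yes, they are equivalent — the two output columns agree on all 4 assignments:
Y | Z | Expression 1 | Expression 2
-----------------------------------
0 | 0 | 0 | 0
0 | 1 | 0 | 0
1 | 0 | 1 | 1
1 | 1 | 1 | 1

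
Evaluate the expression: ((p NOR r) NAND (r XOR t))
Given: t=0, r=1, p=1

Substituting: ((1 NOR 1) NAND (1 XOR 0))
= 1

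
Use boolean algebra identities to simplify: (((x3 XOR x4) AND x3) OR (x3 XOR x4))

By absorption (E OR (E AND v) = E):
= (x3 XOR x4)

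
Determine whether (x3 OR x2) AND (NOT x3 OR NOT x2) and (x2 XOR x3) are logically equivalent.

Yes, they are equivalent — the two output columns agree on all 4 assignments:
x3 | x2 | Expression 1 | Expression 2
-------------------------------------
0 | 0 | 0 | 0
0 | 1 | 1 | 1
1 | 0 | 1 | 1
1 | 1 | 0 | 0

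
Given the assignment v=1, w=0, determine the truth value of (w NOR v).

Substituting: (0 NOR 1)
= 0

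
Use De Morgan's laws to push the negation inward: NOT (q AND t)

NOT q OR NOT t
De Morgan's: NOT(AND of terms) = OR of negations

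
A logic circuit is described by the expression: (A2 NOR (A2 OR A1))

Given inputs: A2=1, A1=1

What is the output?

Substituting: (1 NOR (1 OR 1))
= 0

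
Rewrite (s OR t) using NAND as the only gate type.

((s NAND s) NAND (t NAND t))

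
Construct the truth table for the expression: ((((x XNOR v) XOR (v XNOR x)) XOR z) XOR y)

z | v | x | y | Output
----------------------
0 | 0 | 0 | 0 | 0
0 | 0 | 0 | 1 | 1
0 | 0 | 1 | 0 | 0
0 | 0 | 1 | 1 | 1
0 | 1 | 0 | 0 | 0
0 | 1 | 0 | 1 | 1
0 | 1 | 1 | 0 | 0
0 | 1 | 1 | 1 | 1
1 | 0 | 0 | 0 | 1
1 | 0 | 0 | 1 | 0
1 | 0 | 1 | 0 | 1
1 | 0 | 1 | 1 | 0
1 | 1 | 0 | 0 | 1
1 | 1 | 0 | 1 | 0
1 | 1 | 1 | 0 | 1
1 | 1 | 1 | 1 | 0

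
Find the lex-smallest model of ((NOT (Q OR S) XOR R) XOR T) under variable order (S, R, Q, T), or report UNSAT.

S=0, R=0, Q=0, T=0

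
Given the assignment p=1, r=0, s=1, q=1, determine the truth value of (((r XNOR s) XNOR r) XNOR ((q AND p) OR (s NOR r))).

Substituting: (((0 XNOR 1) XNOR 0) XNOR ((1 AND 1) OR (1 NOR 0)))
= 1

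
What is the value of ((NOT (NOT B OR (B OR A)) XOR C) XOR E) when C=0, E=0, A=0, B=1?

Substituting: ((NOT (NOT 1 OR (1 OR 0)) XOR 0) XOR 0)
= 0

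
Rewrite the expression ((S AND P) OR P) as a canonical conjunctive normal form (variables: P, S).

(P OR S) AND (P OR NOT S)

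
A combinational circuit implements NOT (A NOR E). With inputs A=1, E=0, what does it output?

Substituting: NOT (1 NOR 0)
= 1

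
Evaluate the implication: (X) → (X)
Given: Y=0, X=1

Antecedent (X) = 1; consequent (X) = 1.
1 → 1 = 1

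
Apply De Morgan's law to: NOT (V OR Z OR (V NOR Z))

NOT V AND NOT Z AND NOT (V NOR Z)
De Morgan's: NOT(OR of terms) = AND of negations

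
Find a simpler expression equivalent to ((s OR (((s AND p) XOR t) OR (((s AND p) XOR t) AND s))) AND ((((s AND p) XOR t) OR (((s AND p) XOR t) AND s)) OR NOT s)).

By distribution ((E OR v) AND (E OR NOT v) = E) then absorption (E OR (E AND v) = E):
= ((s AND p) XOR t)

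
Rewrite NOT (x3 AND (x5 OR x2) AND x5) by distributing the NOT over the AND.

NOT x3 OR NOT (x5 OR x2) OR NOT x5
De Morgan's: NOT(AND of terms) = OR of negations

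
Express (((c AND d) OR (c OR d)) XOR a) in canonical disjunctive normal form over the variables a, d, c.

(NOT a AND NOT d AND c) OR (NOT a AND d AND NOT c) OR (NOT a AND d AND c) OR (a AND NOT d AND NOT c)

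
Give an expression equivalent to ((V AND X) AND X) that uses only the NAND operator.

((((V NAND X) NAND (V NAND X)) NAND X) NAND (((V NAND X) NAND (V NAND X)) NAND X))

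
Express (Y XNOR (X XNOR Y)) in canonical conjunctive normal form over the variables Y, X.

(Y OR X) AND (NOT Y OR X)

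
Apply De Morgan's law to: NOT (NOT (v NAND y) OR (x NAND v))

(v NAND y) AND NOT (x NAND v)
De Morgan's: NOT(OR of terms) = AND of negations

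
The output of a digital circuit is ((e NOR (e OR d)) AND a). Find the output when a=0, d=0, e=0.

Substituting: ((0 NOR (0 OR 0)) AND 0)
= 0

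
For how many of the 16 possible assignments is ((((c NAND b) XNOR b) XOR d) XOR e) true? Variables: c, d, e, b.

Satisfying assignments: (0,0,0,1), (0,0,1,0), (0,1,0,0), (0,1,1,1), (1,0,1,0), (1,0,1,1), (1,1,0,0), (1,1,0,1)
Count: 8 out of 16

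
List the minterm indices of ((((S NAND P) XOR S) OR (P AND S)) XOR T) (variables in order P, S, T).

Σm(0, 3, 4, 6) = (NOT P AND NOT S AND NOT T) OR (NOT P AND S AND T) OR (P AND NOT S AND NOT T) OR (P AND S AND NOT T)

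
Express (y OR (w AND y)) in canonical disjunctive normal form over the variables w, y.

(NOT w AND y) OR (w AND y)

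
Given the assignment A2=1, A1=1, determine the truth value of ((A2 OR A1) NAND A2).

Substituting: ((1 OR 1) NAND 1)
= 0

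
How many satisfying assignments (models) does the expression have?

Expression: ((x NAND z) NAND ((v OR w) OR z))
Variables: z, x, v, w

Satisfying assignments: (0,0,0,0), (0,1,0,0), (1,1,0,0), (1,1,0,1), (1,1,1,0), (1,1,1,1)
Count: 6 out of 16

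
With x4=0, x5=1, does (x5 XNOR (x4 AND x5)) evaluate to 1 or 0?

Substituting: (1 XNOR (0 AND 1))
= 0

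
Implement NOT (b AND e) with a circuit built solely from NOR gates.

(((b NOR b) NOR (e NOR e)) NOR ((b NOR b) NOR (e NOR e)))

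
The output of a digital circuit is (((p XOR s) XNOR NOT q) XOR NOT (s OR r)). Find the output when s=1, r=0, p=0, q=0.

Substituting: (((0 XOR 1) XNOR NOT 0) XOR NOT (1 OR 0))
= 1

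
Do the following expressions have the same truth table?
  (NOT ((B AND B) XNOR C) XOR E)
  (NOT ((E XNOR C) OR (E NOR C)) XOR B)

Yes, they are equivalent — the two output columns agree on all 8 assignments:
E | C | B | Expression 1 | Expression 2
---------------------------------------
0 | 0 | 0 | 0 | 0
0 | 0 | 1 | 1 | 1
0 | 1 | 0 | 1 | 1
0 | 1 | 1 | 0 | 0
1 | 0 | 0 | 1 | 1
1 | 0 | 1 | 0 | 0
1 | 1 | 0 | 0 | 0
1 | 1 | 1 | 1 | 1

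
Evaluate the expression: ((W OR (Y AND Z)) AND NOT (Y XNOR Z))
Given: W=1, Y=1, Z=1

Substituting: ((1 OR (1 AND 1)) AND NOT (1 XNOR 1))
= 0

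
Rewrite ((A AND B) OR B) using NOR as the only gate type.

((((A NOR A) NOR (B NOR B)) NOR B) NOR (((A NOR A) NOR (B NOR B)) NOR B))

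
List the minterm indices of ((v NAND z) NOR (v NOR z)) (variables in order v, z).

Σm(3) = (v AND z)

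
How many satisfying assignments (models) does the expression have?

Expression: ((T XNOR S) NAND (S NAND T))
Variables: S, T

Satisfying assignments: (0,1), (1,0), (1,1)
Count: 3 out of 4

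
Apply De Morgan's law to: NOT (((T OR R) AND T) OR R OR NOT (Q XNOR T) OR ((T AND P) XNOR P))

NOT ((T OR R) AND T) AND NOT R AND (Q XNOR T) AND NOT ((T AND P) XNOR P)
De Morgan's: NOT(OR of terms) = AND of negations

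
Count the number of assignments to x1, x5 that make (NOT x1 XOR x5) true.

Satisfying assignments: (0,0), (1,1)
Count: 2 out of 4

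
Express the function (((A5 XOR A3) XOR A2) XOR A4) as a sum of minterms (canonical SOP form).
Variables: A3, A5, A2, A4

Σm(1, 2, 4, 7, 8, 11, 13, 14) = (NOT A3 AND NOT A5 AND NOT A2 AND A4) OR (NOT A3 AND NOT A5 AND A2 AND NOT A4) OR (NOT A3 AND A5 AND NOT A2 AND NOT A4) OR (NOT A3 AND A5 AND A2 AND A4) OR (A3 AND NOT A5 AND NOT A2 AND NOT A4) OR (A3 AND NOT A5 AND A2 AND A4) OR (A3 AND A5 AND NOT A2 AND A4) OR (A3 AND A5 AND A2 AND NOT A4)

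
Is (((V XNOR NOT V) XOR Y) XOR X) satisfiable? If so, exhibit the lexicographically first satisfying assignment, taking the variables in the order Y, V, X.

Y=0, V=0, X=1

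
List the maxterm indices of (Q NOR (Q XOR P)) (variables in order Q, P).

ΠM(1, 2, 3) = (Q OR NOT P) AND (NOT Q OR P) AND (NOT Q OR NOT P)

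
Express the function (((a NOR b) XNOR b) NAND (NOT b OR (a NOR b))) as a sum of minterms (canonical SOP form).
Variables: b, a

Σm(0, 2, 3) = (NOT b AND NOT a) OR (b AND NOT a) OR (b AND a)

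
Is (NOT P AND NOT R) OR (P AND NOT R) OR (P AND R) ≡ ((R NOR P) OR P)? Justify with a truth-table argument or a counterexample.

Yes, they are equivalent — the two output columns agree on all 4 assignments:
P | R | Expression 1 | Expression 2
-----------------------------------
0 | 0 | 1 | 1
0 | 1 | 0 | 0
1 | 0 | 1 | 1
1 | 1 | 1 | 1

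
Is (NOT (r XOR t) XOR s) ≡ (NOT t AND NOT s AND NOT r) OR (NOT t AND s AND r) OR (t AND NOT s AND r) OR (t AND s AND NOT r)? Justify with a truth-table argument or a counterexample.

Yes, they are equivalent — the two output columns agree on all 8 assignments:
t | s | r | Expression 1 | Expression 2
---------------------------------------
0 | 0 | 0 | 1 | 1
0 | 0 | 1 | 0 | 0
0 | 1 | 0 | 0 | 0
0 | 1 | 1 | 1 | 1
1 | 0 | 0 | 0 | 0
1 | 0 | 1 | 1 | 1
1 | 1 | 0 | 1 | 1
1 | 1 | 1 | 0 | 0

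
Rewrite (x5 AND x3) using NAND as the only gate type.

((x5 NAND x3) NAND (x5 NAND x3))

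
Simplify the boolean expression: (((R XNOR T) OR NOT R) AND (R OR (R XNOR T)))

By distribution ((E OR v) AND (E OR NOT v) = E):
= (R XNOR T)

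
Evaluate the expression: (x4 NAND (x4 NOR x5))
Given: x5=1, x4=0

Substituting: (0 NAND (0 NOR 1))
= 1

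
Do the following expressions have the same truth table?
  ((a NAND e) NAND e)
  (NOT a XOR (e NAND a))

No. Counterexample: with e=0, a=0, Expression 1 = 1 but Expression 2 = 0.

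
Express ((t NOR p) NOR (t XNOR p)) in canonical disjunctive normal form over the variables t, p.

(NOT t AND p) OR (t AND NOT p)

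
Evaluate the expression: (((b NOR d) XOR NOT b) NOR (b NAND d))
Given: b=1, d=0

Substituting: (((1 NOR 0) XOR NOT 1) NOR (1 NAND 0))
= 0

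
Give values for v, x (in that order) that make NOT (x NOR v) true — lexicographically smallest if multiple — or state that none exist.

v=0, x=1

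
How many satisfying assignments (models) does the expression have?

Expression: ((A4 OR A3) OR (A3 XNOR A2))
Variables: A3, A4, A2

Satisfying assignments: (0,0,0), (0,1,0), (0,1,1), (1,0,0), (1,0,1), (1,1,0), (1,1,1)
Count: 7 out of 8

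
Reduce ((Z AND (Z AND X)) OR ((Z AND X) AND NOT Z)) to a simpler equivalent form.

By distribution ((E AND v) OR (E AND NOT v) = E):
= (Z AND X)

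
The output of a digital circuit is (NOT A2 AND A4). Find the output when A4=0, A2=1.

Substituting: (NOT 1 AND 0)
= 0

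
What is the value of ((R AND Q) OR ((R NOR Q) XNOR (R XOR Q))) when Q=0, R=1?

Substituting: ((1 AND 0) OR ((1 NOR 0) XNOR (1 XOR 0)))
= 0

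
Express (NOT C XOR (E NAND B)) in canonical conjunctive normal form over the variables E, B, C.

(E OR B OR C) AND (E OR NOT B OR C) AND (NOT E OR B OR C) AND (NOT E OR NOT B OR NOT C)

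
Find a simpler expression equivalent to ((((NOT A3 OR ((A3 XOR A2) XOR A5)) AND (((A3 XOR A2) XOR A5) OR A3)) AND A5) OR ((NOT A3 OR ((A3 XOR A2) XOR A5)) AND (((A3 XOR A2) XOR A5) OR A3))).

By absorption (E OR (E AND v) = E) then distribution ((E OR v) AND (E OR NOT v) = E):
= ((A3 XOR A2) XOR A5)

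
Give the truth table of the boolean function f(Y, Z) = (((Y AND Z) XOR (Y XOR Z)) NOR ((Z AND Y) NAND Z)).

Y | Z | Output
--------------
0 | 0 | 0
0 | 1 | 0
1 | 0 | 0
1 | 1 | 0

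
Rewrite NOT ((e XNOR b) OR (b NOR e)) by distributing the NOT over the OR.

NOT (e XNOR b) AND NOT (b NOR e)
De Morgan's: NOT(OR of terms) = AND of negations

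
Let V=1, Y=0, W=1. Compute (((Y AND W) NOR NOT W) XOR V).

Substituting: (((0 AND 1) NOR NOT 1) XOR 1)
= 0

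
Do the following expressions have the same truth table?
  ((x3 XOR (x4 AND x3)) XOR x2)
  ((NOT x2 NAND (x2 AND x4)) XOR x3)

No. Counterexample: with x2=0, x3=0, x4=0, Expression 1 = 0 but Expression 2 = 1.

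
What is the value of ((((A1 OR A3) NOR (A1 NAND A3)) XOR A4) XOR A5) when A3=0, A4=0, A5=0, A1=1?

Substituting: ((((1 OR 0) NOR (1 NAND 0)) XOR 0) XOR 0)
= 0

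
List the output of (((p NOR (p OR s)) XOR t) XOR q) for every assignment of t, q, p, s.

t | q | p | s | Output
----------------------
0 | 0 | 0 | 0 | 1
0 | 0 | 0 | 1 | 0
0 | 0 | 1 | 0 | 0
0 | 0 | 1 | 1 | 0
0 | 1 | 0 | 0 | 0
0 | 1 | 0 | 1 | 1
0 | 1 | 1 | 0 | 1
0 | 1 | 1 | 1 | 1
1 | 0 | 0 | 0 | 0
1 | 0 | 0 | 1 | 1
1 | 0 | 1 | 0 | 1
1 | 0 | 1 | 1 | 1
1 | 1 | 0 | 0 | 1
1 | 1 | 0 | 1 | 0
1 | 1 | 1 | 0 | 0
1 | 1 | 1 | 1 | 0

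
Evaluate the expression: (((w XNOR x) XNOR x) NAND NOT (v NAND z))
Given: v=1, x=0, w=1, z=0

Substituting: (((1 XNOR 0) XNOR 0) NAND NOT (1 NAND 0))
= 1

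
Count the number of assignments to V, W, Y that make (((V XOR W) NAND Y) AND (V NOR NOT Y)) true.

Satisfying assignments: (0,0,1)
Count: 1 out of 8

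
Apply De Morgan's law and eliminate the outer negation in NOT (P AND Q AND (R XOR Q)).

NOT P OR NOT Q OR NOT (R XOR Q)
De Morgan's: NOT(AND of terms) = OR of negations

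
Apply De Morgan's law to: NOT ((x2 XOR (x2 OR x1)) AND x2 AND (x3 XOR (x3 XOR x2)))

NOT (x2 XOR (x2 OR x1)) OR NOT x2 OR NOT (x3 XOR (x3 XOR x2))
De Morgan's: NOT(AND of terms) = OR of negations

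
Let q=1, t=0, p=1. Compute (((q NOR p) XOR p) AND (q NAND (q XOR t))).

Substituting: (((1 NOR 1) XOR 1) AND (1 NAND (1 XOR 0)))
= 0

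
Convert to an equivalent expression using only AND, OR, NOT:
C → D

NOT C OR D
(Implication elimination: A → B = NOT A OR B)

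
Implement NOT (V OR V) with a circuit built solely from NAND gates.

(((V NAND V) NAND (V NAND V)) NAND ((V NAND V) NAND (V NAND V)))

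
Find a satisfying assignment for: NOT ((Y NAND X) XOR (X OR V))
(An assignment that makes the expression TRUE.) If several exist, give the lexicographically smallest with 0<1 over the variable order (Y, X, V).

Y=0, X=0, V=1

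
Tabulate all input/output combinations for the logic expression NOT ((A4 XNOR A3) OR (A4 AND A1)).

A3 | A4 | A1 | Output
---------------------
0 | 0 | 0 | 0
0 | 0 | 1 | 0
0 | 1 | 0 | 1
0 | 1 | 1 | 0
1 | 0 | 0 | 1
1 | 0 | 1 | 1
1 | 1 | 0 | 0
1 | 1 | 1 | 0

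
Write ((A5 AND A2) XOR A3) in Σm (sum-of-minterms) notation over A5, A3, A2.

Σm(2, 3, 5, 6) = (NOT A5 AND A3 AND NOT A2) OR (NOT A5 AND A3 AND A2) OR (A5 AND NOT A3 AND A2) OR (A5 AND A3 AND NOT A2)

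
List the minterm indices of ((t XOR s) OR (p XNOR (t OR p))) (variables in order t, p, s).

Σm(0, 1, 2, 3, 4, 6, 7) = (NOT t AND NOT p AND NOT s) OR (NOT t AND NOT p AND s) OR (NOT t AND p AND NOT s) OR (NOT t AND p AND s) OR (t AND NOT p AND NOT s) OR (t AND p AND NOT s) OR (t AND p AND s)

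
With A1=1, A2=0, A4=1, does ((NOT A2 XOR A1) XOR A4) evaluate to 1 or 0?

Substituting: ((NOT 0 XOR 1) XOR 1)
= 1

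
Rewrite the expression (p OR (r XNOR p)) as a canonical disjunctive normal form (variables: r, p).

(NOT r AND NOT p) OR (NOT r AND p) OR (r AND p)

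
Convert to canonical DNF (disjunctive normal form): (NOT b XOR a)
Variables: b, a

(NOT b AND NOT a) OR (b AND a)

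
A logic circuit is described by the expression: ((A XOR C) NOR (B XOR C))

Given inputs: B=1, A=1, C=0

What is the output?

Substituting: ((1 XOR 0) NOR (1 XOR 0))
= 0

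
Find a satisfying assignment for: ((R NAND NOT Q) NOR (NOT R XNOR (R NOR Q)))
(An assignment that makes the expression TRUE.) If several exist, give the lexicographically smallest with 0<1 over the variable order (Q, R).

UNSATISFIABLE - no assignment makes this expression true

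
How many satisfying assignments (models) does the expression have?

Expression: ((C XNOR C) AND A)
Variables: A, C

Satisfying assignments: (1,0), (1,1)
Count: 2 out of 4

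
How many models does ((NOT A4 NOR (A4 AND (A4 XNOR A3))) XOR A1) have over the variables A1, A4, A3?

Satisfying assignments: (0,1,0), (1,0,0), (1,0,1), (1,1,1)
Count: 4 out of 8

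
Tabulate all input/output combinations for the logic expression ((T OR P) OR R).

T | P | R | Output
------------------
0 | 0 | 0 | 0
0 | 0 | 1 | 1
0 | 1 | 0 | 1
0 | 1 | 1 | 1
1 | 0 | 0 | 1
1 | 0 | 1 | 1
1 | 1 | 0 | 1
1 | 1 | 1 | 1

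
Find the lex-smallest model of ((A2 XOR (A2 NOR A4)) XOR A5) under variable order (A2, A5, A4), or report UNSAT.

A2=0, A5=0, A4=0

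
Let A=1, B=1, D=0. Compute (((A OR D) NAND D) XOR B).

Substituting: (((1 OR 0) NAND 0) XOR 1)
= 0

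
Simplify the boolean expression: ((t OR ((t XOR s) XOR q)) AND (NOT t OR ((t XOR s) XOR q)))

By distribution ((E OR v) AND (E OR NOT v) = E):
= ((t XOR s) XOR q)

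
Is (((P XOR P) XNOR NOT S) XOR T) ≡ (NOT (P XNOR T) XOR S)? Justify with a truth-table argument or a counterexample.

No. Counterexample: with P=1, S=0, T=0, Expression 1 = 0 but Expression 2 = 1.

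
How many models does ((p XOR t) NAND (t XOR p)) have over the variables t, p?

Satisfying assignments: (0,0), (1,1)
Count: 2 out of 4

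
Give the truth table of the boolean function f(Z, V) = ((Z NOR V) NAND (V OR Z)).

Z | V | Output
--------------
0 | 0 | 1
0 | 1 | 1
1 | 0 | 1
1 | 1 | 1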